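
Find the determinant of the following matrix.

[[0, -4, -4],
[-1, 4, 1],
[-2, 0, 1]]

Expand along column 1:
  − (-1) · |-4 -4; 0 1| = −(-1)·(-4 − 0) = -4
  + (-2) · |-4 -4; 4 1| = (-2)·(-4 − (-16)) = -24
Sum: (-4) + (-24) = -28

-28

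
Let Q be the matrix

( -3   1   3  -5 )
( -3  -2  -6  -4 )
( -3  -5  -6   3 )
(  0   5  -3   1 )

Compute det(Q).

Expand along row 4 (it has 1 zero):
  + (5) · M_42   where M_42 = det([-3 3 -5; -3 -6 -4; -3 -6 3]) = 189
  − (-3) · M_43   where M_43 = det([-3 1 -5; -3 -2 -4; -3 -5 3]) = 54
  + (1) · M_44   where M_44 = det([-3 1 3; -3 -2 -6; -3 -5 -6]) = 81
det = (+1)·(5)·(189) + (-1)·(-3)·(54) + (+1)·(1)·(81) = 1188

1188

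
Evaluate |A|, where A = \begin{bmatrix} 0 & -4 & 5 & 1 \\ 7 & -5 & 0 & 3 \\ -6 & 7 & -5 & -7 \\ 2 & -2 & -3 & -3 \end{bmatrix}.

Expand along row 1 (it has 1 zero):
  − (-4) · M_12   where M_12 = det([7 0 3; -6 -5 -7; 2 -3 -3]) = 42
  + (5) · M_13   where M_13 = det([7 -5 3; -6 7 -7; 2 -2 -3]) = -91
  − (1) · M_14   where M_14 = det([7 -5 0; -6 7 -5; 2 -2 -3]) = -77
det = (-1)·(-4)·(42) + (+1)·(5)·(-91) + (-1)·(1)·(-77) = -210

|A| = -210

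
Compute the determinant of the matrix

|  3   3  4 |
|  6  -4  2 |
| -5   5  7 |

-230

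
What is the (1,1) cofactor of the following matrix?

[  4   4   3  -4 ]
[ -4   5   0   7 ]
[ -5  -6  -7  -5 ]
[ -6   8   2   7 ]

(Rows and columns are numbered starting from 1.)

The cofactor is 113.

Delete row 1 and column 1; the remaining 3×3 submatrix is [5 0 7; -6 -7 -5; 8 2 7].
Its determinant is 113.
The cofactor carries sign (−1)^(1+1) = +1, so C_{1,1} = +(113) = 113.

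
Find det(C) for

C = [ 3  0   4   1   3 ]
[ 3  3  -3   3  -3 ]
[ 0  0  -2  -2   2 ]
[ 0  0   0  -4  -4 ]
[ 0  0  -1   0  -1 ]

The determinant is -216.

C is block upper-triangular with a 2×2 block and a 3×3 block on the diagonal, so its determinant equals the product of the determinants of the diagonal blocks.
det of the 2×2 block = 9
det of the 3×3 block = -24
det = (9)·(-24) = -216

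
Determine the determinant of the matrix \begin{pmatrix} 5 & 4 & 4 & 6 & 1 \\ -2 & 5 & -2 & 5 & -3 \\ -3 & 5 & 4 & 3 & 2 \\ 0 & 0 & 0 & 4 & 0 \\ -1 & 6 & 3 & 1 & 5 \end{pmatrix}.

Expand along row 4 (it has 4 zeros):
  + (4) · M_44   where M_44 = det([5 4 4 1; -2 5 -2 -3; -3 5 4 2; -1 6 3 5]) = 1014
det = (+1)·(4)·(1014) = 4056

4056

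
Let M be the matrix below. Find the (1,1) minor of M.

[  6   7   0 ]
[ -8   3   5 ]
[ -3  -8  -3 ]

31

Delete row 1 and column 1; the remaining 2×2 submatrix is [3 5; -8 -3].
Its determinant is 3·(-3) − 5·(-8) = 31.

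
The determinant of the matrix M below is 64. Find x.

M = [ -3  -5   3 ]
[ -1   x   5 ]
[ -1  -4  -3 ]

Expanding along the row containing x, det(M) is linear in x: det(M) = (12)·x + (-8).
Set (12)·x + (-8) = 64  ⇒  (12)·x = 72  ⇒  x = 6.

x = 6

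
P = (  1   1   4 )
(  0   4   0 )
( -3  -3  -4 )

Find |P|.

Expand along row 2:
  + 4 · |1 4; -3 -4| = 4·(-4 − (-12)) = 32

32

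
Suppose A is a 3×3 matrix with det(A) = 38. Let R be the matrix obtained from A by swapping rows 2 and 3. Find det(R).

det(R) = -38

Swapping two rows multiplies the determinant by −1.
det(R) = (-1)·(38) = -38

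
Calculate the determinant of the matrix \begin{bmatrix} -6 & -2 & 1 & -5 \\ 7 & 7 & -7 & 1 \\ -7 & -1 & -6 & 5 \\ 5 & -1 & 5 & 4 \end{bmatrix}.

404

Expand along row 1:
  + (-6) · M_11   where M_11 = det([7 -7 1; -1 -6 5; -1 5 4]) = -347
  − (-2) · M_12   where M_12 = det([7 -7 1; -7 -6 5; 5 5 4]) = -719
  + (1) · M_13   where M_13 = det([7 7 1; -7 -1 5; 5 -1 4]) = 390
  − (-5) · M_14   where M_14 = det([7 7 -7; -7 -1 -6; 5 -1 5]) = -126
det = (+1)·(-6)·(-347) + (-1)·(-2)·(-719) + (+1)·(1)·(390) + (-1)·(-5)·(-126) = 404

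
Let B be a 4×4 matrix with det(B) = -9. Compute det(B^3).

-729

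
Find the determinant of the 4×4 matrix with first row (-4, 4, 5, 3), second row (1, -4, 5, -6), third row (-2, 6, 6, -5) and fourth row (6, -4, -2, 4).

Expand along row 1:
  + (-4) · M_11   where M_11 = det([-4 5 -6; 6 6 -5; -4 -2 4]) = -148
  − (4) · M_12   where M_12 = det([1 5 -6; -2 6 -5; 6 -2 4]) = 96
  + (5) · M_13   where M_13 = det([1 -4 -6; -2 6 -5; 6 -4 4]) = 260
  − (3) · M_14   where M_14 = det([1 -4 5; -2 6 6; 6 -4 -2]) = -256
det = (+1)·(-4)·(-148) + (-1)·(4)·(96) + (+1)·(5)·(260) + (-1)·(3)·(-256) = 2276

2276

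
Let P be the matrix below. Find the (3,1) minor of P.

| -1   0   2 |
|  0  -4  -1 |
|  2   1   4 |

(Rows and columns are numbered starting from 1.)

Delete row 3 and column 1; the remaining 2×2 submatrix is [0 2; -4 -1].
Its determinant is 0·(-1) − 2·(-4) = 8.

8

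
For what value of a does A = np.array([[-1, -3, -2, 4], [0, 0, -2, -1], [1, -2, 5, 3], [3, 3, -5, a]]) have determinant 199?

Expanding along the row containing a, det(A) is linear in a: det(A) = (10)·a + (109).
Set (10)·a + (109) = 199  ⇒  (10)·a = 90  ⇒  a = 9.

9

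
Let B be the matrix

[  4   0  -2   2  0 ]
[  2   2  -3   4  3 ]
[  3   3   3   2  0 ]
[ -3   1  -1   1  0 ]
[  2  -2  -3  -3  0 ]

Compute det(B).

Expand along column 5 (it has 4 zeros):
  − (3) · M_25   where M_25 = det([4 0 -2 2; 3 3 3 2; -3 1 -1 1; 2 -2 -3 -3]) = 148
det = (-1)·(3)·(148) = -444

|B| = -444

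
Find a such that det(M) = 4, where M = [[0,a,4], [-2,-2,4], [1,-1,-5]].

Expanding along the column containing a, det(M) is linear in a: det(M) = (-6)·a + (16).
Set (-6)·a + (16) = 4  ⇒  (-6)·a = -12  ⇒  a = 2.

2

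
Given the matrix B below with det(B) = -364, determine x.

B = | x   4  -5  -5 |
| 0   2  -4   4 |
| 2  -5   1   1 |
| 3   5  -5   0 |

4

Expanding along the column containing x, det(B) is linear in x: det(B) = (70)·x + (-644).
Set (70)·x + (-644) = -364  ⇒  (70)·x = 280  ⇒  x = 4.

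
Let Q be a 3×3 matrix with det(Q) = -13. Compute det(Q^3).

det(Q^3) = (det Q)^3 = (-13)^3 = -2197

-2197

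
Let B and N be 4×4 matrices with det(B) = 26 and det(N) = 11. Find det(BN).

det(BN) = 286

det(BN) = det(B)·det(N) = (26)·(11) = 286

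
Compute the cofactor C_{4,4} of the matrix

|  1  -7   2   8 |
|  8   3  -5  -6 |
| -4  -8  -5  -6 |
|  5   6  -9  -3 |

-579

Delete row 4 and column 4; the remaining 3×3 submatrix is [1 -7 2; 8 3 -5; -4 -8 -5].
Its determinant is -579.
The cofactor carries sign (−1)^(4+4) = +1, so C_{4,4} = +(-579) = -579.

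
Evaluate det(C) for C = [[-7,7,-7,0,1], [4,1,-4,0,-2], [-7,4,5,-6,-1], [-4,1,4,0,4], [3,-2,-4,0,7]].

Expand along column 4 (it has 4 zeros):
  − (-6) · M_34   where M_34 = det([-7 7 -7 1; 4 1 -4 -2; -4 1 4 4; 3 -2 -4 7]) = -1350
det = (-1)·(-6)·(-1350) = -8100

det(C) = -8100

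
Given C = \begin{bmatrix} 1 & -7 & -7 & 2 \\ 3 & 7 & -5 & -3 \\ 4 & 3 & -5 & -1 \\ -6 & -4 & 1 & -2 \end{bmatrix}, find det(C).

The determinant is -311.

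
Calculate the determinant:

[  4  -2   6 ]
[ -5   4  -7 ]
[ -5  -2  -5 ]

Expand along column 1:
  + 4 · |4 -7; -2 -5| = 4·(-20 − 14) = -136
  − (-5) · |-2 6; -2 -5| = −(-5)·(10 − (-12)) = 110
  + (-5) · |-2 6; 4 -7| = (-5)·(14 − 24) = 50
Sum: (-136) + (110) + (50) = 24

24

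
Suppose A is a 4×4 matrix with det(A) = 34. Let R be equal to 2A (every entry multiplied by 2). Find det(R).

For a 4×4 matrix, det(2A) = 2^4·det(A) = 16·det(A).
det(R) = (16)·(34) = 544

544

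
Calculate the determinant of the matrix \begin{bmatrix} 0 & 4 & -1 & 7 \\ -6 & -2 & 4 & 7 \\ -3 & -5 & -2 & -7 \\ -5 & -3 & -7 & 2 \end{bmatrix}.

-716

Expand along row 1 (it has 1 zero):
  − (4) · M_12   where M_12 = det([-6 4 7; -3 -2 -7; -5 -7 2]) = 559
  + (-1) · M_13   where M_13 = det([-6 -2 7; -3 -5 -7; -5 -3 2]) = -8
  − (7) · M_14   where M_14 = det([-6 -2 4; -3 -5 -2; -5 -3 -7]) = -216
det = (-1)·(4)·(559) + (+1)·(-1)·(-8) + (-1)·(7)·(-216) = -716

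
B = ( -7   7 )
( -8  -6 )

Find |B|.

det(B) = (-7)·(-6) − 7·(-8) = 42 − (-56) = 98

The determinant is 98.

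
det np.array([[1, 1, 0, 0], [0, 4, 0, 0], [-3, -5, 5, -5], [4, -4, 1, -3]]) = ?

-40

The matrix is block lower-triangular with a 2×2 block and a 2×2 block on the diagonal, so its determinant equals the product of the determinants of the diagonal blocks.
det of the 2×2 block = 4
det of the 2×2 block = -10
det = (4)·(-10) = -40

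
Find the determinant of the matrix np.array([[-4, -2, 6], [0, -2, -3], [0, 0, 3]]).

24

The matrix is upper triangular, so the determinant is the product of the diagonal entries:
det = (-4) · (-2) · (3) = 24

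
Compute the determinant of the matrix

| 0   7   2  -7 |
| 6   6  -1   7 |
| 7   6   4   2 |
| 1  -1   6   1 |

-1532

Expand along row 1 (it has 1 zero):
  − (7) · M_12   where M_12 = det([6 -1 7; 7 4 2; 1 6 1]) = 223
  + (2) · M_13   where M_13 = det([6 6 7; 7 6 2; 1 -1 1]) = -73
  − (-7) · M_14   where M_14 = det([6 6 -1; 7 6 4; 1 -1 6]) = 25
det = (-1)·(7)·(223) + (+1)·(2)·(-73) + (-1)·(-7)·(25) = -1532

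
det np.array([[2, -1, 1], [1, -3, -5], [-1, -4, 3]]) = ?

Expand along row 1:
  + 2 · |-3 -5; -4 3| = 2·(-9 − 20) = -58
  − (-1) · |1 -5; -1 3| = −(-1)·(3 − 5) = -2
  + 1 · |1 -3; -1 -4| = 1·(-4 − 3) = -7
Sum: (-58) + (-2) + (-7) = -67

The determinant is -67.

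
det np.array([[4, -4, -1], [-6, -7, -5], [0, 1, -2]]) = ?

Expand along row 3:
  − 1 · |4 -1; -6 -5| = −1·(-20 − 6) = 26
  + (-2) · |4 -4; -6 -7| = (-2)·(-28 − 24) = 104
Sum: (26) + (104) = 130

130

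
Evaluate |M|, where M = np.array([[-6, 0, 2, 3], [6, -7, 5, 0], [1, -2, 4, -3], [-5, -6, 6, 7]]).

Expand along row 1 (it has 1 zero):
  + (-6) · M_11   where M_11 = det([-7 5 0; -2 4 -3; -6 6 7]) = -162
  + (2) · M_13   where M_13 = det([6 -7 0; 1 -2 -3; -5 -6 7]) = -248
  − (3) · M_14   where M_14 = det([6 -7 5; 1 -2 4; -5 -6 6]) = 174
det = (+1)·(-6)·(-162) + (+1)·(2)·(-248) + (-1)·(3)·(174) = -46

|M| = -46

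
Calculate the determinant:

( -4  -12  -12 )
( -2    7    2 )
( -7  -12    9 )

-1272

Expand along column 1:
  + (-4) · |7 2; -12 9| = (-4)·(63 − (-24)) = -348
  − (-2) · |-12 -12; -12 9| = −(-2)·(-108 − 144) = -504
  + (-7) · |-12 -12; 7 2| = (-7)·(-24 − (-84)) = -420
Sum: (-348) + (-504) + (-420) = -1272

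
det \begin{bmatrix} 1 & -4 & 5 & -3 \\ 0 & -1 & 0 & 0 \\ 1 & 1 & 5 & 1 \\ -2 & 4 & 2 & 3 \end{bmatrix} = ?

48

Expand along row 2 (it has 3 zeros):
  + (-1) · M_22   where M_22 = det([1 5 -3; 1 5 1; -2 2 3]) = -48
det = (+1)·(-1)·(-48) = 48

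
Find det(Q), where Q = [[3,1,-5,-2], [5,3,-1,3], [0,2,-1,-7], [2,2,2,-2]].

The determinant is 204.

Expand along row 3 (it has 1 zero):
  − (2) · M_32   where M_32 = det([3 -5 -2; 5 -1 3; 2 2 -2]) = -116
  + (-1) · M_33   where M_33 = det([3 1 -2; 5 3 3; 2 2 -2]) = -28
  − (-7) · M_34   where M_34 = det([3 1 -5; 5 3 -1; 2 2 2]) = -8
det = (-1)·(2)·(-116) + (+1)·(-1)·(-28) + (-1)·(-7)·(-8) = 204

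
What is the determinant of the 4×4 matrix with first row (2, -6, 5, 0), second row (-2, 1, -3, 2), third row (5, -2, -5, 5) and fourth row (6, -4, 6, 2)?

588

Expand along row 1 (it has 1 zero):
  + (2) · M_11   where M_11 = det([1 -3 2; -2 -5 5; -4 6 2]) = -56
  − (-6) · M_12   where M_12 = det([-2 -3 2; 5 -5 5; 6 6 2]) = 140
  + (5) · M_13   where M_13 = det([-2 1 2; 5 -2 5; 6 -4 2]) = -28
det = (+1)·(2)·(-56) + (-1)·(-6)·(140) + (+1)·(5)·(-28) = 588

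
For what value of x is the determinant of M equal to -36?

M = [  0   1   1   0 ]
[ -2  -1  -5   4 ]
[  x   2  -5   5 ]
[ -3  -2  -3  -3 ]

Expanding along the row containing x, det(M) is linear in x: det(M) = (16)·x + (76).
Set (16)·x + (76) = -36  ⇒  (16)·x = -112  ⇒  x = -7.

x = -7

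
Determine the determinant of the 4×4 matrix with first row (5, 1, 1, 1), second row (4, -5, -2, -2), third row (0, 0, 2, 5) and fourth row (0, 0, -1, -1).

-87

The matrix is block upper-triangular with a 2×2 block and a 2×2 block on the diagonal, so its determinant equals the product of the determinants of the diagonal blocks.
det of the 2×2 block = -29
det of the 2×2 block = 3
det = (-29)·(3) = -87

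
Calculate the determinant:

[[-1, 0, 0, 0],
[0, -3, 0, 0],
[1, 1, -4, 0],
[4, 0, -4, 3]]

-36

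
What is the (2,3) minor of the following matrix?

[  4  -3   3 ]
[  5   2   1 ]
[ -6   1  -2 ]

The minor is -14.

Delete row 2 and column 3; the remaining 2×2 submatrix is [4 -3; -6 1].
Its determinant is 4·1 − (-3)·(-6) = -14.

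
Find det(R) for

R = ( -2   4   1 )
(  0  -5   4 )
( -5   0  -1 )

Expand along row 2:
  + (-5) · |-2 1; -5 -1| = (-5)·(2 − (-5)) = -35
  − 4 · |-2 4; -5 0| = −4·(0 − (-20)) = -80
Sum: (-35) + (-80) = -115

det(R) = -115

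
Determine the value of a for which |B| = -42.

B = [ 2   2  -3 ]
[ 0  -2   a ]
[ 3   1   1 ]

-5

Expanding along the row containing a, det(B) is linear in a: det(B) = (4)·a + (-22).
Set (4)·a + (-22) = -42  ⇒  (4)·a = -20  ⇒  a = -5.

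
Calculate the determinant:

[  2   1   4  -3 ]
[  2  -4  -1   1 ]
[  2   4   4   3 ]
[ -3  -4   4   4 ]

975

Expand along row 1:
  + (2) · M_11   where M_11 = det([-4 -1 1; 4 4 3; -4 4 4]) = 44
  − (1) · M_12   where M_12 = det([2 -1 1; 2 4 3; -3 4 4]) = 45
  + (4) · M_13   where M_13 = det([2 -4 1; 2 4 3; -3 -4 4]) = 128
  − (-3) · M_14   where M_14 = det([2 -4 -1; 2 4 4; -3 -4 4]) = 140
det = (+1)·(2)·(44) + (-1)·(1)·(45) + (+1)·(4)·(128) + (-1)·(-3)·(140) = 975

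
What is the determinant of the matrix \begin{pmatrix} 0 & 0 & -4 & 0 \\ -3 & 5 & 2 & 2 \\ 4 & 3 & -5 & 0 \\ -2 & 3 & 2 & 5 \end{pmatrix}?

Expand along row 1 (it has 3 zeros):
  + (-4) · M_13   where M_13 = det([-3 5 2; 4 3 0; -2 3 5]) = -109
det = (+1)·(-4)·(-109) = 436

436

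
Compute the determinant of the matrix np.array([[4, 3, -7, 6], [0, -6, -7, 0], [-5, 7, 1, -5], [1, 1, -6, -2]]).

-1977

Expand along row 2 (it has 2 zeros):
  + (-6) · M_22   where M_22 = det([4 -7 6; -5 1 -5; 1 -6 -2]) = 151
  − (-7) · M_23   where M_23 = det([4 3 6; -5 7 -5; 1 1 -2]) = -153
det = (+1)·(-6)·(151) + (-1)·(-7)·(-153) = -1977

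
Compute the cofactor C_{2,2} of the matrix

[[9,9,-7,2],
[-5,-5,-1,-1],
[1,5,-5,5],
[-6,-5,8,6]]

The cofactor is -422.

Delete row 2 and column 2; the remaining 3×3 submatrix is [9 -7 2; 1 -5 5; -6 8 6].
Its determinant is -422.
The cofactor carries sign (−1)^(2+2) = +1, so C_{2,2} = +(-422) = -422.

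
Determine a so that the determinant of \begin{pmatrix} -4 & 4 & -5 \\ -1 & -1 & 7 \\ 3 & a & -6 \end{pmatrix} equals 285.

Expanding along the row containing a, det(M) is linear in a: det(M) = (33)·a + (21).
Set (33)·a + (21) = 285  ⇒  (33)·a = 264  ⇒  a = 8.

a = 8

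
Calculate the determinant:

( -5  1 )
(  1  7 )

det = (-5)·7 − 1·1 = -35 − 1 = -36

-36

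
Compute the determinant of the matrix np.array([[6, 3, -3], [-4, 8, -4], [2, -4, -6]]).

Expand along row 1:
  + 6 · |8 -4; -4 -6| = 6·(-48 − 16) = -384
  − 3 · |-4 -4; 2 -6| = −3·(24 − (-8)) = -96
  + (-3) · |-4 8; 2 -4| = (-3)·(16 − 16) = 0
Sum: (-384) + (-96) + (0) = -480

-480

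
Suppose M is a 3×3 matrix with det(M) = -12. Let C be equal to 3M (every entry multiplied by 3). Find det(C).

-324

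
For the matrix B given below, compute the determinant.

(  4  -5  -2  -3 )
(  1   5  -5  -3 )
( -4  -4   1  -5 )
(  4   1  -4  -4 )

|B| = 435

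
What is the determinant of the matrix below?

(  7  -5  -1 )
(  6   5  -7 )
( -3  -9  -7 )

-962

Expand along row 1:
  + 7 · |5 -7; -9 -7| = 7·(-35 − 63) = -686
  − (-5) · |6 -7; -3 -7| = −(-5)·(-42 − 21) = -315
  + (-1) · |6 5; -3 -9| = (-1)·(-54 − (-15)) = 39
Sum: (-686) + (-315) + (39) = -962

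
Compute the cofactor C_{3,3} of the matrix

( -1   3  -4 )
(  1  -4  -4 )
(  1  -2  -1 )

Delete row 3 and column 3; the remaining 2×2 submatrix is [-1 3; 1 -4].
Its determinant is (-1)·(-4) − 3·1 = 1.
The cofactor carries sign (−1)^(3+3) = +1, so C_{3,3} = +(1) = 1.

1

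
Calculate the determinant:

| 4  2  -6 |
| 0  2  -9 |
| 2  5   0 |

168

Expand along row 2:
  + 2 · |4 -6; 2 0| = 2·(0 − (-12)) = 24
  − (-9) · |4 2; 2 5| = −(-9)·(20 − 4) = 144
Sum: (24) + (144) = 168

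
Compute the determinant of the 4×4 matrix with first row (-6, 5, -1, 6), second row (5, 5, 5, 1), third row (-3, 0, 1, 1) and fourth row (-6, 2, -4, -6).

Expand along row 3 (it has 1 zero):
  + (-3) · M_31   where M_31 = det([5 -1 6; 5 5 1; 2 -4 -6]) = -342
  + (1) · M_33   where M_33 = det([-6 5 6; 5 5 1; -6 2 -6]) = 552
  − (1) · M_34   where M_34 = det([-6 5 -1; 5 5 5; -6 2 -4]) = 90
det = (+1)·(-3)·(-342) + (+1)·(1)·(552) + (-1)·(1)·(90) = 1488

The determinant is 1488.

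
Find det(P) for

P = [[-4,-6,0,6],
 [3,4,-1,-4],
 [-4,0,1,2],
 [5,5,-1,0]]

det(P) = -126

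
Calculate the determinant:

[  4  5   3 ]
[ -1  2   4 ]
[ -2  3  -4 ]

Expand along column 1:
  + 4 · |2 4; 3 -4| = 4·(-8 − 12) = -80
  − (-1) · |5 3; 3 -4| = −(-1)·(-20 − 9) = -29
  + (-2) · |5 3; 2 4| = (-2)·(20 − 6) = -28
Sum: (-80) + (-29) + (-28) = -137

-137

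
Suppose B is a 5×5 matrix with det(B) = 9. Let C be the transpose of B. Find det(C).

det(Bᵀ) = det(B).
det(C) = (1)·(9) = 9

The determinant is 9.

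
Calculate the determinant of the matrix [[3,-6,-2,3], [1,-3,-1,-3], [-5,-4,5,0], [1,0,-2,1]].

-214

Expand along row 3 (it has 1 zero):
  + (-5) · M_31   where M_31 = det([-6 -2 3; -3 -1 -3; 0 -2 1]) = 54
  − (-4) · M_32   where M_32 = det([3 -2 3; 1 -1 -3; 1 -2 1]) = -16
  + (5) · M_33   where M_33 = det([3 -6 3; 1 -3 -3; 1 0 1]) = 24
det = (+1)·(-5)·(54) + (-1)·(-4)·(-16) + (+1)·(5)·(24) = -214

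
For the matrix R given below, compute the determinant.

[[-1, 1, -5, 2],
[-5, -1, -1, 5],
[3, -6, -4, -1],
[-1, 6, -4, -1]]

Expand along row 1:
  + (-1) · M_11   where M_11 = det([-1 -1 5; -6 -4 -1; 6 -4 -1]) = 252
  − (1) · M_12   where M_12 = det([-5 -1 5; 3 -4 -1; -1 -4 -1]) = -84
  + (-5) · M_13   where M_13 = det([-5 -1 5; 3 -6 -1; -1 6 -1]) = -4
  − (2) · M_14   where M_14 = det([-5 -1 -1; 3 -6 -4; -1 6 -4]) = -268
det = (+1)·(-1)·(252) + (-1)·(1)·(-84) + (+1)·(-5)·(-4) + (-1)·(2)·(-268) = 388

388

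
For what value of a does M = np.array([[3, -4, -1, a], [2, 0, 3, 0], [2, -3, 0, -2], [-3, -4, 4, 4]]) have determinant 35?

Expanding along the row containing a, det(M) is linear in a: det(M) = (75)·a + (260).
Set (75)·a + (260) = 35  ⇒  (75)·a = -225  ⇒  a = -3.

a = -3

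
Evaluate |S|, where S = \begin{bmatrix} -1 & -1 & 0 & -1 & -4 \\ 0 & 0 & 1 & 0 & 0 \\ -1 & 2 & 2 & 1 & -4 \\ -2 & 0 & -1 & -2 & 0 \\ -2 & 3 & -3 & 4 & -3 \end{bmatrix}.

Expand along row 2 (it has 4 zeros):
  − (1) · M_23   where M_23 = det([-1 -1 -1 -4; -1 2 1 -4; -2 0 -2 0; -2 3 4 -3]) = 84
det = (-1)·(1)·(84) = -84

-84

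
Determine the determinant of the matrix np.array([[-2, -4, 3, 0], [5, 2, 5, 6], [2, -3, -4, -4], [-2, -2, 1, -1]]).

Expand along row 1 (it has 1 zero):
  + (-2) · M_11   where M_11 = det([2 5 6; -3 -4 -4; -2 1 -1]) = -25
  − (-4) · M_12   where M_12 = det([5 5 6; 2 -4 -4; -2 1 -1]) = 54
  + (3) · M_13   where M_13 = det([5 2 6; 2 -3 -4; -2 -2 -1]) = -65
det = (+1)·(-2)·(-25) + (-1)·(-4)·(54) + (+1)·(3)·(-65) = 71

71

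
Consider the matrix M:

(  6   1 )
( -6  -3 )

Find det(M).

det(M) = 6·(-3) − 1·(-6) = -18 − (-6) = -12

-12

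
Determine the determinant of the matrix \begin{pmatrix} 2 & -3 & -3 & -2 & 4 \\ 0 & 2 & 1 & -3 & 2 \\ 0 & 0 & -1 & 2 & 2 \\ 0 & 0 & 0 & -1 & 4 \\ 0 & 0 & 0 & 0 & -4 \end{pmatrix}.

-16

The matrix is upper triangular, so the determinant is the product of the diagonal entries:
det = (2) · (2) · (-1) · (-1) · (-4) = -16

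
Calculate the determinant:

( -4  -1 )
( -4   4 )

-20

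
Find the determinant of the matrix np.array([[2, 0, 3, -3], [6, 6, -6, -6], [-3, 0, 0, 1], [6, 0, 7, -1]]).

The determinant is 348.

Expand along column 2 (it has 3 zeros):
  + (6) · M_22   where M_22 = det([2 3 -3; -3 0 1; 6 7 -1]) = 58
det = (+1)·(6)·(58) = 348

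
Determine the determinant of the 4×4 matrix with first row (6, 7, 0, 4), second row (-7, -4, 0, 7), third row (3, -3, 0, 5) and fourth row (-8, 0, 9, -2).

-4770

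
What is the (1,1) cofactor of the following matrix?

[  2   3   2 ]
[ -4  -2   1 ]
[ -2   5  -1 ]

Delete row 1 and column 1; the remaining 2×2 submatrix is [-2 1; 5 -1].
Its determinant is (-2)·(-1) − 1·5 = -3.
The cofactor carries sign (−1)^(1+1) = +1, so C_{1,1} = +(-3) = -3.

-3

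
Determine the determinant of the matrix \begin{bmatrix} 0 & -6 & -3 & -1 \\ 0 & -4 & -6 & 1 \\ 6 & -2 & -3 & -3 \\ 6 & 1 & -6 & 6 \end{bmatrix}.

Expand along column 1 (it has 2 zeros):
  + (6) · M_31   where M_31 = det([-6 -3 -1; -4 -6 1; 1 -6 6]) = 75
  − (6) · M_41   where M_41 = det([-6 -3 -1; -4 -6 1; -2 -3 -3]) = -84
det = (+1)·(6)·(75) + (-1)·(6)·(-84) = 954

954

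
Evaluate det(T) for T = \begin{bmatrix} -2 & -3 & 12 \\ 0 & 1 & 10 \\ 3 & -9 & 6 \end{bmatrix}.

|T| = -318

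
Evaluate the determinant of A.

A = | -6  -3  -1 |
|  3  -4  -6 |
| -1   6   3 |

Expand along column 1:
  + (-6) · |-4 -6; 6 3| = (-6)·(-12 − (-36)) = -144
  − 3 · |-3 -1; 6 3| = −3·(-9 − (-6)) = 9
  + (-1) · |-3 -1; -4 -6| = (-1)·(18 − 4) = -14
Sum: (-144) + (9) + (-14) = -149

-149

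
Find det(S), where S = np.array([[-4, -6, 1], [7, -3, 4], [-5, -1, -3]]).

Expand along column 1:
  + (-4) · |-3 4; -1 -3| = (-4)·(9 − (-4)) = -52
  − 7 · |-6 1; -1 -3| = −7·(18 − (-1)) = -133
  + (-5) · |-6 1; -3 4| = (-5)·(-24 − (-3)) = 105
Sum: (-52) + (-133) + (105) = -80

-80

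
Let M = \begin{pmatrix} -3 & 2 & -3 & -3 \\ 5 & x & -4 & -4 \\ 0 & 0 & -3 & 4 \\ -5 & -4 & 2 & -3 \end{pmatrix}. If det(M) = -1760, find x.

Expanding along the column containing x, det(M) is linear in x: det(M) = (102)·x + (-1046).
Set (102)·x + (-1046) = -1760  ⇒  (102)·x = -714  ⇒  x = -7.

-7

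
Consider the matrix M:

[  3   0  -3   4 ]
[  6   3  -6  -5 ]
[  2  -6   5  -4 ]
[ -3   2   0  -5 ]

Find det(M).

Expand along row 1 (it has 1 zero):
  + (3) · M_11   where M_11 = det([3 -6 -5; -6 5 -4; 2 0 -5]) = 203
  + (-3) · M_13   where M_13 = det([6 3 -5; 2 -6 -4; -3 2 -5]) = 364
  − (4) · M_14   where M_14 = det([6 3 -6; 2 -6 5; -3 2 0]) = -21
det = (+1)·(3)·(203) + (+1)·(-3)·(364) + (-1)·(4)·(-21) = -399

-399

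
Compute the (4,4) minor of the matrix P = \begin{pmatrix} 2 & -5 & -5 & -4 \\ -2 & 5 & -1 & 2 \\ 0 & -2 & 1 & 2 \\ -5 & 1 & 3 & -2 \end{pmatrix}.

-24

Delete row 4 and column 4; the remaining 3×3 submatrix is [2 -5 -5; -2 5 -1; 0 -2 1].
Its determinant is -24.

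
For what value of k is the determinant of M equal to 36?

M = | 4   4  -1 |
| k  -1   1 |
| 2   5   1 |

-6

Expanding along the row containing k, det(M) is linear in k: det(M) = (-9)·k + (-18).
Set (-9)·k + (-18) = 36  ⇒  (-9)·k = 54  ⇒  k = -6.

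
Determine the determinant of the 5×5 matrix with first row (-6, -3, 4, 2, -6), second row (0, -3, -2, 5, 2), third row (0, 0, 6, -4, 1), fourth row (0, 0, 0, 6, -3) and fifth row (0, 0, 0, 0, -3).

The matrix is upper triangular, so the determinant is the product of the diagonal entries:
det = (-6) · (-3) · (6) · (6) · (-3) = -1944

-1944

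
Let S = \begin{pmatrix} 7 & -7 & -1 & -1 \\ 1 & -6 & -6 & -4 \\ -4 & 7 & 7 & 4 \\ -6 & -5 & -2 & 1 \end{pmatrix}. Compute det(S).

-489

Expand along row 1:
  + (7) · M_11   where M_11 = det([-6 -6 -4; 7 7 4; -5 -2 1]) = -12
  − (-7) · M_12   where M_12 = det([1 -6 -4; -4 7 4; -6 -2 1]) = -65
  + (-1) · M_13   where M_13 = det([1 -6 -4; -4 7 4; -6 -5 1]) = -101
  − (-1) · M_14   where M_14 = det([1 -6 -6; -4 7 7; -6 -5 -2]) = -51
det = (+1)·(7)·(-12) + (-1)·(-7)·(-65) + (+1)·(-1)·(-101) + (-1)·(-1)·(-51) = -489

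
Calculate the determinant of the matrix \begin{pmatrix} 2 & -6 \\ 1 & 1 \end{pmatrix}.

8

det = 2·1 − (-6)·1 = 2 − (-6) = 8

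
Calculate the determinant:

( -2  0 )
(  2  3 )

det = (-2)·3 − 0·2 = -6 − 0 = -6

The determinant is -6.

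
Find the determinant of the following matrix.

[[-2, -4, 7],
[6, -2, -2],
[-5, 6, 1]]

Expand along row 1:
  + (-2) · |-2 -2; 6 1| = (-2)·(-2 − (-12)) = -20
  − (-4) · |6 -2; -5 1| = −(-4)·(6 − 10) = -16
  + 7 · |6 -2; -5 6| = 7·(36 − 10) = 182
Sum: (-20) + (-16) + (182) = 146

146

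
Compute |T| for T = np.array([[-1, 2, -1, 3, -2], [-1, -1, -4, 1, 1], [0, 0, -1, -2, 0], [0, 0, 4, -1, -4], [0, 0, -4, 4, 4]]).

|T| = -36

T is block upper-triangular with a 2×2 block and a 3×3 block on the diagonal, so its determinant equals the product of the determinants of the diagonal blocks.
det of the 2×2 block = 3
det of the 3×3 block = -12
det = (3)·(-12) = -36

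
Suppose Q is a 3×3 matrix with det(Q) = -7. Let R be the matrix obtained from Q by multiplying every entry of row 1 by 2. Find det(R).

-14

Scaling one row by 2 multiplies the determinant by 2.
det(R) = (2)·(-7) = -14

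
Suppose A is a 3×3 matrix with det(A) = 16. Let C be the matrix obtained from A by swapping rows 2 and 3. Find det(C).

Swapping two rows multiplies the determinant by −1.
det(C) = (-1)·(16) = -16

det(C) = -16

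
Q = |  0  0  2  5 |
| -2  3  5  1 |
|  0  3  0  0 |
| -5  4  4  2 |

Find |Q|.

Expand along row 3 (it has 3 zeros):
  − (3) · M_32   where M_32 = det([0 2 5; -2 5 1; -5 4 2]) = 83
det = (-1)·(3)·(83) = -249

The determinant is -249.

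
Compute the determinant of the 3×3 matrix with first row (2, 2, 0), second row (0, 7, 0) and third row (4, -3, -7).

Expand along column 3:
  + (-7) · |2 2; 0 7| = (-7)·(14 − 0) = -98

-98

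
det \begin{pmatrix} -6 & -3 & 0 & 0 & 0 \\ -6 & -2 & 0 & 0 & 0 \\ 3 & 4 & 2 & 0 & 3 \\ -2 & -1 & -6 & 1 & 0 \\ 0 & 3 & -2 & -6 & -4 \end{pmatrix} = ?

The determinant is -636.

The matrix is block lower-triangular with a 2×2 block and a 3×3 block on the diagonal, so its determinant equals the product of the determinants of the diagonal blocks.
det of the 2×2 block = -6
det of the 3×3 block = 106
det = (-6)·(106) = -636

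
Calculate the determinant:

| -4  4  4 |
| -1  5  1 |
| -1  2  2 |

The determinant is -16.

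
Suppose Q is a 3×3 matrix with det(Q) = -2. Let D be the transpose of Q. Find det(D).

-2

det(Qᵀ) = det(Q).
det(D) = (1)·(-2) = -2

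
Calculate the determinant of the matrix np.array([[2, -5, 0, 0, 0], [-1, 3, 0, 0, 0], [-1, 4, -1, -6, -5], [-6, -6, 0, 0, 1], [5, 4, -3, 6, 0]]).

24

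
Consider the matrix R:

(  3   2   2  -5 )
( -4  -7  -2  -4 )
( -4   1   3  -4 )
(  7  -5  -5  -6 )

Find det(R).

Expand along row 1:
  + (3) · M_11   where M_11 = det([-7 -2 -4; 1 3 -4; -5 -5 -6]) = 174
  − (2) · M_12   where M_12 = det([-4 -2 -4; -4 3 -4; 7 -5 -6]) = 260
  + (2) · M_13   where M_13 = det([-4 -7 -4; -4 1 -4; 7 -5 -6]) = 416
  − (-5) · M_14   where M_14 = det([-4 -7 -2; -4 1 3; 7 -5 -5]) = -73
det = (+1)·(3)·(174) + (-1)·(2)·(260) + (+1)·(2)·(416) + (-1)·(-5)·(-73) = 469

|R| = 469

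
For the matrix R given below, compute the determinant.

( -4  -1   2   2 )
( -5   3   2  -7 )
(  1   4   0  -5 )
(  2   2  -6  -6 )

-292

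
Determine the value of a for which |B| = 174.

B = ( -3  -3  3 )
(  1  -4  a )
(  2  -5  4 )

a = -5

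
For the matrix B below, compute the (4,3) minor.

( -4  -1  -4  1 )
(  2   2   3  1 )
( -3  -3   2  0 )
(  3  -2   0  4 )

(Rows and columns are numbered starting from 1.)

Delete row 4 and column 3; the remaining 3×3 submatrix is [-4 -1 1; 2 2 1; -3 -3 0].
Its determinant is -9.

The minor is -9.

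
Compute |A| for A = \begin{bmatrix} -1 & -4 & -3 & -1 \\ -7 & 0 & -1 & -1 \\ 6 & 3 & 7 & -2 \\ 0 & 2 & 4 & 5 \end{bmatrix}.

The determinant is -764.

Expand along row 2 (it has 1 zero):
  − (-7) · M_21   where M_21 = det([-4 -3 -1; 3 7 -2; 2 4 5]) = -113
  − (-1) · M_23   where M_23 = det([-1 -4 -1; 6 3 -2; 0 2 5]) = 89
  + (-1) · M_24   where M_24 = det([-1 -4 -3; 6 3 7; 0 2 4]) = 62
det = (-1)·(-7)·(-113) + (-1)·(-1)·(89) + (+1)·(-1)·(62) = -764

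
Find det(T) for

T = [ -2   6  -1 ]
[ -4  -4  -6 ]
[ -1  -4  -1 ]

Expand along row 1:
  + (-2) · |-4 -6; -4 -1| = (-2)·(4 − 24) = 40
  − 6 · |-4 -6; -1 -1| = −6·(4 − 6) = 12
  + (-1) · |-4 -4; -1 -4| = (-1)·(16 − 4) = -12
Sum: (40) + (12) + (-12) = 40

40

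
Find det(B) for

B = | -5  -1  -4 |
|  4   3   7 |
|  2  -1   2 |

det(B) = -31

Expand along column 1:
  + (-5) · |3 7; -1 2| = (-5)·(6 − (-7)) = -65
  − 4 · |-1 -4; -1 2| = −4·(-2 − 4) = 24
  + 2 · |-1 -4; 3 7| = 2·(-7 − (-12)) = 10
Sum: (-65) + (24) + (10) = -31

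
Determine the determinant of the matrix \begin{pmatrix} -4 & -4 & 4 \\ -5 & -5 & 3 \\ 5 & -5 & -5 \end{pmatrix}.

80

Expand along row 1:
  + (-4) · |-5 3; -5 -5| = (-4)·(25 − (-15)) = -160
  − (-4) · |-5 3; 5 -5| = −(-4)·(25 − 15) = 40
  + 4 · |-5 -5; 5 -5| = 4·(25 − (-25)) = 200
Sum: (-160) + (40) + (200) = 80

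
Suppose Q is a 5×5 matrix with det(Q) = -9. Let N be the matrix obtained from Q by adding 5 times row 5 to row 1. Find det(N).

-9

Adding a multiple of one row to another leaves the determinant unchanged.
det(N) = (1)·(-9) = -9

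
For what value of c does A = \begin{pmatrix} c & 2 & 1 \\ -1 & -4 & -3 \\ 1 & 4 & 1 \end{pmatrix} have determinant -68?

c = -8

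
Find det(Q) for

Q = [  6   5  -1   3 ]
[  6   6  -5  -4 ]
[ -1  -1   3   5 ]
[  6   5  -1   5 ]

The determinant is 26.

Expand along row 1:
  + (6) · M_11   where M_11 = det([6 -5 -4; -1 3 5; 5 -1 5]) = 26
  − (5) · M_12   where M_12 = det([6 -5 -4; -1 3 5; 6 -1 5]) = 13
  + (-1) · M_13   where M_13 = det([6 6 -4; -1 -1 5; 6 5 5]) = 26
  − (3) · M_14   where M_14 = det([6 6 -5; -1 -1 3; 6 5 -1]) = 13
det = (+1)·(6)·(26) + (-1)·(5)·(13) + (+1)·(-1)·(26) + (-1)·(3)·(13) = 26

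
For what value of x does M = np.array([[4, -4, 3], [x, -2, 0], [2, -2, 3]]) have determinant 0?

x = 2

Expanding along the row containing x, det(M) is linear in x: det(M) = (6)·x + (-12).
Set (6)·x + (-12) = 0  ⇒  (6)·x = 12  ⇒  x = 2.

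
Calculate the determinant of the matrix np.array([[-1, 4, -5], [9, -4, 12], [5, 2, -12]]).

Expand along column 1:
  + (-1) · |-4 12; 2 -12| = (-1)·(48 − 24) = -24
  − 9 · |4 -5; 2 -12| = −9·(-48 − (-10)) = 342
  + 5 · |4 -5; -4 12| = 5·(48 − 20) = 140
Sum: (-24) + (342) + (140) = 458

458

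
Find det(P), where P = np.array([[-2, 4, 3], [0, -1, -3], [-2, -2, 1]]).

32

Expand along row 2:
  + (-1) · |-2 3; -2 1| = (-1)·(-2 − (-6)) = -4
  − (-3) · |-2 4; -2 -2| = −(-3)·(4 − (-8)) = 36
Sum: (-4) + (36) = 32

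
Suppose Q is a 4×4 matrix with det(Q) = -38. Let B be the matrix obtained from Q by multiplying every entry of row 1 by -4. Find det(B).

Scaling one row by -4 multiplies the determinant by -4.
det(B) = (-4)·(-38) = 152

|B| = 152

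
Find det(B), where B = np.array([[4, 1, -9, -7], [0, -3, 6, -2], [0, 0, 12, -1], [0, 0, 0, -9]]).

1296

B is upper triangular, so det(B) is the product of the diagonal entries:
det = (4) · (-3) · (12) · (-9) = 1296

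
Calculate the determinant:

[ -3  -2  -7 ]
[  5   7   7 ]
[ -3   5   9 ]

Expand along row 1:
  + (-3) · |7 7; 5 9| = (-3)·(63 − 35) = -84
  − (-2) · |5 7; -3 9| = −(-2)·(45 − (-21)) = 132
  + (-7) · |5 7; -3 5| = (-7)·(25 − (-21)) = -322
Sum: (-84) + (132) + (-322) = -274

-274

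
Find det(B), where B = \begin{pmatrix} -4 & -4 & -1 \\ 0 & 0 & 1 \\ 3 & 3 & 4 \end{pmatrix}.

0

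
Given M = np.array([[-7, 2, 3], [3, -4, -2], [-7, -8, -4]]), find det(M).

-104

Expand along column 1:
  + (-7) · |-4 -2; -8 -4| = (-7)·(16 − 16) = 0
  − 3 · |2 3; -8 -4| = −3·(-8 − (-24)) = -48
  + (-7) · |2 3; -4 -2| = (-7)·(-4 − (-12)) = -56
Sum: (0) + (-48) + (-56) = -104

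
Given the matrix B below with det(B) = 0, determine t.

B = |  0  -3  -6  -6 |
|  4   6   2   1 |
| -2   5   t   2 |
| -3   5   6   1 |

Expanding along the column containing t, det(B) is linear in t: det(B) = (-207)·t + (1242).
Set (-207)·t + (1242) = 0  ⇒  (-207)·t = -1242  ⇒  t = 6.

6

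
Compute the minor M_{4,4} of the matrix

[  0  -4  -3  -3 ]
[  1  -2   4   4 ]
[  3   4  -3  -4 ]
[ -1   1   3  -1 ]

-90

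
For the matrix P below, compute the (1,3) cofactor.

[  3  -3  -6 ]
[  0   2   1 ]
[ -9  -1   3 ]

18

Delete row 1 and column 3; the remaining 2×2 submatrix is [0 2; -9 -1].
Its determinant is 0·(-1) − 2·(-9) = 18.
The cofactor carries sign (−1)^(1+3) = +1, so C_{1,3} = +(18) = 18.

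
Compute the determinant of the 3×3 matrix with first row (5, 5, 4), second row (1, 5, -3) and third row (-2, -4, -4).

-86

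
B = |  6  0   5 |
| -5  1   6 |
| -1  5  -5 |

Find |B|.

Expand along row 1:
  + 6 · |1 6; 5 -5| = 6·(-5 − 30) = -210
  + 5 · |-5 1; -1 5| = 5·(-25 − (-1)) = -120
Sum: (-210) + (-120) = -330

det(B) = -330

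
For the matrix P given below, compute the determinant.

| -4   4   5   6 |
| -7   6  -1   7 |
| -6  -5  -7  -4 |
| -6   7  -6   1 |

-1895

Expand along row 1:
  + (-4) · M_11   where M_11 = det([6 -1 7; -5 -7 -4; 7 -6 1]) = 390
  − (4) · M_12   where M_12 = det([-7 -1 7; -6 -7 -4; -6 -6 1]) = 145
  + (5) · M_13   where M_13 = det([-7 6 7; -6 -5 -4; -6 7 1]) = -485
  − (6) · M_14   where M_14 = det([-7 6 -1; -6 -5 -7; -6 7 -6]) = -445
det = (+1)·(-4)·(390) + (-1)·(4)·(145) + (+1)·(5)·(-485) + (-1)·(6)·(-445) = -1895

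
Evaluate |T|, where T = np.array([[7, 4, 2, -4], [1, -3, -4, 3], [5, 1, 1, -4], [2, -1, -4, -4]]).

|T| = 375

Expand along row 1:
  + (7) · M_11   where M_11 = det([-3 -4 3; 1 1 -4; -1 -4 -4]) = 19
  − (4) · M_12   where M_12 = det([1 -4 3; 5 1 -4; 2 -4 -4]) = -134
  + (2) · M_13   where M_13 = det([1 -3 3; 5 1 -4; 2 -1 -4]) = -65
  − (-4) · M_14   where M_14 = det([1 -3 -4; 5 1 1; 2 -1 -4]) = -41
det = (+1)·(7)·(19) + (-1)·(4)·(-134) + (+1)·(2)·(-65) + (-1)·(-4)·(-41) = 375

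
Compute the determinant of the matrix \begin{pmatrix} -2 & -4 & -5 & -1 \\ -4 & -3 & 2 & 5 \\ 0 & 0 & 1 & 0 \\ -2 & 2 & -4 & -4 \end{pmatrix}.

Expand along row 3 (it has 3 zeros):
  + (1) · M_33   where M_33 = det([-2 -4 -1; -4 -3 5; -2 2 -4]) = 114
det = (+1)·(1)·(114) = 114

114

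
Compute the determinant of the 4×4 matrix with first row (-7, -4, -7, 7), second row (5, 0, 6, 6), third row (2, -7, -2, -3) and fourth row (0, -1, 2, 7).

636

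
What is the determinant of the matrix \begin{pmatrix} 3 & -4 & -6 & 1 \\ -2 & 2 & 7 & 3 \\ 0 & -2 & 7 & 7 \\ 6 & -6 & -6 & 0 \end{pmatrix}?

Expand along row 3 (it has 1 zero):
  − (-2) · M_32   where M_32 = det([3 -6 1; -2 7 3; 6 -6 0]) = -84
  + (7) · M_33   where M_33 = det([3 -4 1; -2 2 3; 6 -6 0]) = -18
  − (7) · M_34   where M_34 = det([3 -4 -6; -2 2 7; 6 -6 -6]) = -30
det = (-1)·(-2)·(-84) + (+1)·(7)·(-18) + (-1)·(7)·(-30) = -84

The determinant is -84.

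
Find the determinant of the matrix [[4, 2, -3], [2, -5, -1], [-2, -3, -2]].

Expand along column 1:
  + 4 · |-5 -1; -3 -2| = 4·(10 − 3) = 28
  − 2 · |2 -3; -3 -2| = −2·(-4 − 9) = 26
  + (-2) · |2 -3; -5 -1| = (-2)·(-2 − 15) = 34
Sum: (28) + (26) + (34) = 88

The determinant is 88.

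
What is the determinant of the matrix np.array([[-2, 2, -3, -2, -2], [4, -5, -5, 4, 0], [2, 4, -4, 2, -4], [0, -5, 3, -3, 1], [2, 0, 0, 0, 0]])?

Expand along row 5 (it has 4 zeros):
  + (2) · M_51   where M_51 = det([2 -3 -2 -2; -5 -5 4 0; 4 -4 2 -4; -5 3 -3 1]) = 474
det = (+1)·(2)·(474) = 948

948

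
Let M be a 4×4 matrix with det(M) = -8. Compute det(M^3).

det(M^3) = (det M)^3 = (-8)^3 = -512

-512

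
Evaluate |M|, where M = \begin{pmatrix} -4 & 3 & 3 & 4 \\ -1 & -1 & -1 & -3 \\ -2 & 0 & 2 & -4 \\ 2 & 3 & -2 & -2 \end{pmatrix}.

det(M) = -234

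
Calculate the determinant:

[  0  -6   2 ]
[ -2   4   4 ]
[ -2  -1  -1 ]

Expand along column 1:
  − (-2) · |-6 2; -1 -1| = −(-2)·(6 − (-2)) = 16
  + (-2) · |-6 2; 4 4| = (-2)·(-24 − 8) = 64
Sum: (16) + (64) = 80

80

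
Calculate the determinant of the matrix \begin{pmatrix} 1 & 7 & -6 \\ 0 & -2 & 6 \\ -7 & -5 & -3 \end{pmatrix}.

-174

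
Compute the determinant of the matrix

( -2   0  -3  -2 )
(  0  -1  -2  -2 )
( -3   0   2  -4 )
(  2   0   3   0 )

The determinant is -26.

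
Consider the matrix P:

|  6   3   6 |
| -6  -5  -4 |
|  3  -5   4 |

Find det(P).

66

Expand along column 1:
  + 6 · |-5 -4; -5 4| = 6·(-20 − 20) = -240
  − (-6) · |3 6; -5 4| = −(-6)·(12 − (-30)) = 252
  + 3 · |3 6; -5 -4| = 3·(-12 − (-30)) = 54
Sum: (-240) + (252) + (54) = 66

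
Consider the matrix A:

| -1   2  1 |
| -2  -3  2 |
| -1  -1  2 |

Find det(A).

Expand along column 1:
  + (-1) · |-3 2; -1 2| = (-1)·(-6 − (-2)) = 4
  − (-2) · |2 1; -1 2| = −(-2)·(4 − (-1)) = 10
  + (-1) · |2 1; -3 2| = (-1)·(4 − (-3)) = -7
Sum: (4) + (10) + (-7) = 7

The determinant is 7.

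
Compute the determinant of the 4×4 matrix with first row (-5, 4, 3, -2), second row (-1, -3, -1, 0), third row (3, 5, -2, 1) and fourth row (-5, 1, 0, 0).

The determinant is -87.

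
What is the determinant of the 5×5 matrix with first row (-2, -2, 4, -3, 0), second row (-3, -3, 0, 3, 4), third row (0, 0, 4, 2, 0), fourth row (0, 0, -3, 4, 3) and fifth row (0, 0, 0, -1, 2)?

0

The matrix is block upper-triangular with a 2×2 block and a 3×3 block on the diagonal, so its determinant equals the product of the determinants of the diagonal blocks.
det of the 2×2 block = 0
det of the 3×3 block = 56
det = (0)·(56) = 0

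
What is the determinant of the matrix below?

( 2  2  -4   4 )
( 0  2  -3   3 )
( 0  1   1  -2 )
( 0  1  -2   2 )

-2

Expand along column 1 (it has 3 zeros):
  + (2) · M_11   where M_11 = det([2 -3 3; 1 1 -2; 1 -2 2]) = -1
det = (+1)·(2)·(-1) = -2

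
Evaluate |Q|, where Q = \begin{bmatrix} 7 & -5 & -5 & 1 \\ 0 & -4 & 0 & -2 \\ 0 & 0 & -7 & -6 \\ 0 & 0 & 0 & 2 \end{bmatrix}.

|Q| = 392

Q is upper triangular, so det(Q) is the product of the diagonal entries:
det = (7) · (-4) · (-7) · (2) = 392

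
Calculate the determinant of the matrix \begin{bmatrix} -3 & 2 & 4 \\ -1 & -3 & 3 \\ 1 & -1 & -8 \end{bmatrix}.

-75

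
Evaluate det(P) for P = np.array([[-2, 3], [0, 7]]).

|P| = -14

det(P) = (-2)·7 − 3·0 = -14 − 0 = -14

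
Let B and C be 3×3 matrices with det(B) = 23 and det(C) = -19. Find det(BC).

det(BC) = det(B)·det(C) = (23)·(-19) = -437

The determinant is -437.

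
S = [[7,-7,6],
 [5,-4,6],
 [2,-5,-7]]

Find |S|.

|S| = -25

Expand along row 1:
  + 7 · |-4 6; -5 -7| = 7·(28 − (-30)) = 406
  − (-7) · |5 6; 2 -7| = −(-7)·(-35 − 12) = -329
  + 6 · |5 -4; 2 -5| = 6·(-25 − (-8)) = -102
Sum: (406) + (-329) + (-102) = -25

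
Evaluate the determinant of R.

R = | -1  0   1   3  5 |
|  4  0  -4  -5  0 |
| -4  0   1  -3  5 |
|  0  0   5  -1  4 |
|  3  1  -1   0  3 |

1119

Expand along column 2 (it has 4 zeros):
  − (1) · M_52   where M_52 = det([-1 1 3 5; 4 -4 -5 0; -4 1 -3 5; 0 5 -1 4]) = -1119
det = (-1)·(1)·(-1119) = 1119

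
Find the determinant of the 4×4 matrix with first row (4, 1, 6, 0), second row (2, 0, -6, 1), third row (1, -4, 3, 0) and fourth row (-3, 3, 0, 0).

Expand along column 4 (it has 3 zeros):
  + (1) · M_24   where M_24 = det([4 1 6; 1 -4 3; -3 3 0]) = -99
det = (+1)·(1)·(-99) = -99

The determinant is -99.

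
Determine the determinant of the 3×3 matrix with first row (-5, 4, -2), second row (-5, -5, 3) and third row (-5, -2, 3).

The determinant is 75.

Expand along row 1:
  + (-5) · |-5 3; -2 3| = (-5)·(-15 − (-6)) = 45
  − 4 · |-5 3; -5 3| = −4·(-15 − (-15)) = 0
  + (-2) · |-5 -5; -5 -2| = (-2)·(10 − 25) = 30
Sum: (45) + (0) + (30) = 75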